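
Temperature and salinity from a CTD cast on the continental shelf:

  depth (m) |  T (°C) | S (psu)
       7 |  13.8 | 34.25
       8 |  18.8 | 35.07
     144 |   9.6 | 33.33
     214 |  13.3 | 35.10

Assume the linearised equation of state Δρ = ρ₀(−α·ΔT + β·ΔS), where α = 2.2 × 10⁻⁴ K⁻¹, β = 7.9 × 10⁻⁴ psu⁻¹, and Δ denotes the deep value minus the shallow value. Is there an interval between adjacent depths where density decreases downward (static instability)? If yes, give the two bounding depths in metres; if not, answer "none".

7–8 m

Evaluate Δρ/ρ₀ = −αΔT + βΔS across each adjacent pair:
  7–8 m: −αΔT+βΔS = −(2.2 × 10⁻⁴)(+5.0)+(7.9 × 10⁻⁴)(+0.82) = -4.5 × 10⁻⁴ → UNSTABLE
  8–144 m: −αΔT+βΔS = −(2.2 × 10⁻⁴)(-9.2)+(7.9 × 10⁻⁴)(-1.74) = 6.5 × 10⁻⁴ → stable
  144–214 m: −αΔT+βΔS = −(2.2 × 10⁻⁴)(+3.7)+(7.9 × 10⁻⁴)(+1.77) = 5.8 × 10⁻⁴ → stable
The 7–8 m interval has Δρ < 0: lighter water underlies denser water.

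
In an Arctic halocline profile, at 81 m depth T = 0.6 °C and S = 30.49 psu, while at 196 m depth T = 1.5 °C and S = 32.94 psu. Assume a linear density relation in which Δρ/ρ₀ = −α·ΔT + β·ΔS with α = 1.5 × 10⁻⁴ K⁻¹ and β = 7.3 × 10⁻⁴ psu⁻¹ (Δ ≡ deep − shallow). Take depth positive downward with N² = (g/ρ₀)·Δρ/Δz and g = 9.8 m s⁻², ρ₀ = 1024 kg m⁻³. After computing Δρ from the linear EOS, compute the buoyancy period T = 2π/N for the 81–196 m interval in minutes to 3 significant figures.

8.82 min

ΔT = +0.9 K, ΔS = +2.45 psu (deep − shallow).
Δρ/ρ₀ = −αΔT + βΔS = -1.35 × 10⁻⁴ + 1.7885 × 10⁻³ = 1.6535 × 10⁻³, so Δρ ≈ 1.693 kg m⁻³.
N² = (g/ρ₀)·Δρ/Δz = g·(Δρ/ρ₀)/Δz = 9.8 × 1.6535 × 10⁻³ / 115 = 1.4091 × 10⁻⁴ s⁻².
N = √(1.4091 × 10⁻⁴) = 0.011871 rad s⁻¹ → T = 2π/N = 529.29 s = 8.8215 min ≈ 8.82 min.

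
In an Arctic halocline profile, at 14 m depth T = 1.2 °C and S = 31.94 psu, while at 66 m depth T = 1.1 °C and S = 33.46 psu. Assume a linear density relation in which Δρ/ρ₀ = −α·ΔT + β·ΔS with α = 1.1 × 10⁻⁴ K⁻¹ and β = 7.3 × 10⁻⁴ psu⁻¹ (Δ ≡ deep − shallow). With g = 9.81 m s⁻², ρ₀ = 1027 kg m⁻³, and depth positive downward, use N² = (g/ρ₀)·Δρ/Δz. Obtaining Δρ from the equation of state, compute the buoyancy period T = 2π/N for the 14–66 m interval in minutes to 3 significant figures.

ΔT = -0.1 K, ΔS = +1.52 psu (deep − shallow).
Δρ/ρ₀ = −αΔT + βΔS = 1.10 × 10⁻⁵ + 1.1096 × 10⁻³ = 1.1206 × 10⁻³, so Δρ ≈ 1.151 kg m⁻³.
N² = (g/ρ₀)·Δρ/Δz = g·(Δρ/ρ₀)/Δz = 9.81 × 1.1206 × 10⁻³ / 52 = 2.1141 × 10⁻⁴ s⁻².
N = √(2.1141 × 10⁻⁴) = 0.014540 rad s⁻¹ → T = 2π/N = 432.13 s = 7.2022 min ≈ 7.20 min.

7.20 min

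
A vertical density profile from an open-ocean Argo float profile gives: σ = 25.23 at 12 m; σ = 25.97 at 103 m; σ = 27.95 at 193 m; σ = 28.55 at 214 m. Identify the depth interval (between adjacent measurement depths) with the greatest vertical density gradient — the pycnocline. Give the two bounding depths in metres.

193–214 m

Compute the density gradient over each adjacent pair:
  12–103 m: Δρ/Δz = 0.74/91 = 8.1 × 10⁻³ kg m⁻⁴
  103–193 m: Δρ/Δz = 1.98/90 = 0.022 kg m⁻⁴
  193–214 m: Δρ/Δz = 0.60/21 = 0.029 kg m⁻⁴
The largest gradient is in the 193–214 m interval — the pycnocline.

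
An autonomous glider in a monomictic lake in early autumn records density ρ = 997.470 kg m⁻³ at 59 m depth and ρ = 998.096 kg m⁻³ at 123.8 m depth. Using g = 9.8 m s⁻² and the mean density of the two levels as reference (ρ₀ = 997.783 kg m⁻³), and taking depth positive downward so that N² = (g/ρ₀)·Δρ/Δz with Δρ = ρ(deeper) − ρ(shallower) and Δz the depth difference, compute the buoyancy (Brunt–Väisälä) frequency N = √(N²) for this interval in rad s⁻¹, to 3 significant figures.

Δρ = 998.096 − 997.470 = 0.626 kg m⁻³ over Δz = 123.8 − 59 = 64.8 m.
N² = (9.8/997.783) × (0.626/64.8) = 9.4883 × 10⁻⁵ s⁻².
N = √(9.4883 × 10⁻⁵) = 9.7408 × 10⁻³ rad s⁻¹ ≈ 9.74 × 10⁻³ rad s⁻¹.

9.74 × 10⁻³ rad s⁻¹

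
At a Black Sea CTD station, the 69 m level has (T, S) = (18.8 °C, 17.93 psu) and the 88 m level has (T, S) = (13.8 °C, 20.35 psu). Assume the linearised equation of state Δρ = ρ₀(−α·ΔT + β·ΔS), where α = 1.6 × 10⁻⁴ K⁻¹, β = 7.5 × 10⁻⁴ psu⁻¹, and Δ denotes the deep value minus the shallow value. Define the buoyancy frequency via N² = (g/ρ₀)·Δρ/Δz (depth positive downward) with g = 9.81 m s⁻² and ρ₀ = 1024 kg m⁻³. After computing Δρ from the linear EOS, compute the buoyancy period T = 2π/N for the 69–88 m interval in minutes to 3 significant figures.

2.85 min

ΔT = -5.0 K, ΔS = +2.42 psu (deep − shallow).
Δρ/ρ₀ = −αΔT + βΔS = 8.00 × 10⁻⁴ + 1.815 × 10⁻³ = 2.615 × 10⁻³, so Δρ ≈ 2.678 kg m⁻³.
N² = (g/ρ₀)·Δρ/Δz = g·(Δρ/ρ₀)/Δz = 9.81 × 2.615 × 10⁻³ / 19 = 1.3502 × 10⁻³ s⁻².
N = √(1.3502 × 10⁻³) = 0.036745 rad s⁻¹ → T = 2π/N = 170.99 s = 2.8498 min ≈ 2.85 min.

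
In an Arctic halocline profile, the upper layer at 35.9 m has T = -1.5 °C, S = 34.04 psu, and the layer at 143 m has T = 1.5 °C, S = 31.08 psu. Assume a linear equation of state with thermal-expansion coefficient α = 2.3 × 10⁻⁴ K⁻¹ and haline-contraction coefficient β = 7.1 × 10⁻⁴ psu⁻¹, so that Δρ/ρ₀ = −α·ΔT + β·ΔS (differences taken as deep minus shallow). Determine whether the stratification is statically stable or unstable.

ΔT = 1.5 − -1.5 = +3.0 K and ΔS = 31.08 − 34.04 = -2.96 psu (deep − shallow).
−αΔT = -6.90 × 10⁻⁴; βΔS = -2.1016 × 10⁻³; sum Δρ/ρ₀ = -2.7916 × 10⁻³.
Δρ/ρ₀ < 0, so Δρ < 0: deeper water is lighter → statically unstable; the column would overturn.

unstable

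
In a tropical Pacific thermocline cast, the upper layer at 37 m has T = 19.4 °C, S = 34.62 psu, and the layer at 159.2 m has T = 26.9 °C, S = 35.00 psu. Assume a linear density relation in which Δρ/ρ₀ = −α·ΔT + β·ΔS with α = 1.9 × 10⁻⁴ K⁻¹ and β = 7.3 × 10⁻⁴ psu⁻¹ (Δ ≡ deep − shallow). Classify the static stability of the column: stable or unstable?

unstable

ΔT = 26.9 − 19.4 = +7.5 K and ΔS = 35.00 − 34.62 = +0.38 psu (deep − shallow).
−αΔT = -1.425 × 10⁻³; βΔS = 2.774 × 10⁻⁴; sum Δρ/ρ₀ = -1.1476 × 10⁻³.
Δρ/ρ₀ < 0, so Δρ < 0: deeper water is lighter → statically unstable; the column would overturn.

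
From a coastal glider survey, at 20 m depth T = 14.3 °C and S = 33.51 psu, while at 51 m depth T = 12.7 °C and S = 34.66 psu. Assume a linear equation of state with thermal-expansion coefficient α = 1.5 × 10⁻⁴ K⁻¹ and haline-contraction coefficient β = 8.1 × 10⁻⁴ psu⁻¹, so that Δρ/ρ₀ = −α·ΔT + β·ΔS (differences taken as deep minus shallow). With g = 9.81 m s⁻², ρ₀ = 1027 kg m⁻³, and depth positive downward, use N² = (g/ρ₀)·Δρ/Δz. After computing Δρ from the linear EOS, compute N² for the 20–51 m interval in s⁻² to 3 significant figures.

ΔT = -1.6 K, ΔS = +1.15 psu (deep − shallow).
Δρ/ρ₀ = −αΔT + βΔS = 2.40 × 10⁻⁴ + 9.315 × 10⁻⁴ = 1.1715 × 10⁻³, so Δρ ≈ 1.203 kg m⁻³.
N² = (g/ρ₀)·Δρ/Δz = g·(Δρ/ρ₀)/Δz = 9.81 × 1.1715 × 10⁻³ / 31 = 3.7072 × 10⁻⁴ s⁻² ≈ 3.71 × 10⁻⁴ s⁻².

3.71 × 10⁻⁴ s⁻²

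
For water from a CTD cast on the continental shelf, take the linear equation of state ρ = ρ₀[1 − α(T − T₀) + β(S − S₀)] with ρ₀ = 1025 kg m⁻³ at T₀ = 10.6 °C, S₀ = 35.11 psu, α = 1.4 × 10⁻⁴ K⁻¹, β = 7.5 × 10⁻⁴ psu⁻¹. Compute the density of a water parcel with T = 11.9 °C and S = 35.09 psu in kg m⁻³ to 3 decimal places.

1024.798 kg m⁻³

T − T₀ = +1.3 K, S − S₀ = -0.02 psu.
Bracket = 1 − α·(+1.3) + β·(-0.02) = 1 + (-1.97 × 10⁻⁴) = 0.9998030.
ρ = 1025 × 0.9998030 = 1024.798 kg m⁻³.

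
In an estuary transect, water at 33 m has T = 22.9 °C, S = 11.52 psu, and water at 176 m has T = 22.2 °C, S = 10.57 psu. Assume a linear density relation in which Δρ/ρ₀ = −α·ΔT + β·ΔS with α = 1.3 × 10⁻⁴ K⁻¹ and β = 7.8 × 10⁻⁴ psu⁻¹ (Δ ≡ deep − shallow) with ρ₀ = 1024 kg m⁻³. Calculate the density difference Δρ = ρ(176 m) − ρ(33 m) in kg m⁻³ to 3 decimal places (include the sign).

ΔT = -0.7 K, ΔS = -0.95 psu (deep − shallow).
Δρ/ρ₀ = −(1.3 × 10⁻⁴)(-0.7) + (7.8 × 10⁻⁴)(-0.95) = -6.50 × 10⁻⁴.
Δρ = 1024 × (-6.50 × 10⁻⁴) = -0.666 kg m⁻³.
Negative Δρ: lighter below, statically unstable.

-0.666 kg m⁻³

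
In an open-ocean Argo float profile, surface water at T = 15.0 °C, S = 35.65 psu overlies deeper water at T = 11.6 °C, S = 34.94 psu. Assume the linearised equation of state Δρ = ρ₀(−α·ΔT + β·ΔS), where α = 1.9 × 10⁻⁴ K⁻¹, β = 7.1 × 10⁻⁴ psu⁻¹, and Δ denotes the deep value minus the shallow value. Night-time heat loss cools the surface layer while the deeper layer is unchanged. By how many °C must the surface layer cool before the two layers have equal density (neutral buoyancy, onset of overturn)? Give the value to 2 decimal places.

0.75 °C

Neutral buoyancy requires Δρ = 0, i.e. −α(T_deep − T_surf′) + β(S_deep − S_surf) = 0.
T_surf′ = T_deep − (β/α)·ΔS = 11.6 − (7.1 × 10⁻⁴/1.9 × 10⁻⁴)·(-0.71) = 14.2532 °C.
Cooling required: 15.0 − (14.2532) = 0.7468 °C.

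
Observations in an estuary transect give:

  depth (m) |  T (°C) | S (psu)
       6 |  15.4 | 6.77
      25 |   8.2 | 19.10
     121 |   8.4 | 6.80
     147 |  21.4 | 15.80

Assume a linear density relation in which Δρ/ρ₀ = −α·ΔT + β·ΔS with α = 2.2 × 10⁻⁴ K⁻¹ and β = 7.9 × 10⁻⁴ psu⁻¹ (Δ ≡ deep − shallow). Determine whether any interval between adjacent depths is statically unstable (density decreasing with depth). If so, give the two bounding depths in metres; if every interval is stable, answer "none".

Evaluate Δρ/ρ₀ = −αΔT + βΔS across each adjacent pair:
  6–25 m: −αΔT+βΔS = −(2.2 × 10⁻⁴)(-7.2)+(7.9 × 10⁻⁴)(+12.33) = 0.011 → stable
  25–121 m: −αΔT+βΔS = −(2.2 × 10⁻⁴)(+0.2)+(7.9 × 10⁻⁴)(-12.30) = -9.8 × 10⁻³ → UNSTABLE
  121–147 m: −αΔT+βΔS = −(2.2 × 10⁻⁴)(+13.0)+(7.9 × 10⁻⁴)(+9.00) = 4.3 × 10⁻³ → stable
The 25–121 m interval has Δρ < 0: lighter water underlies denser water.

25–121 m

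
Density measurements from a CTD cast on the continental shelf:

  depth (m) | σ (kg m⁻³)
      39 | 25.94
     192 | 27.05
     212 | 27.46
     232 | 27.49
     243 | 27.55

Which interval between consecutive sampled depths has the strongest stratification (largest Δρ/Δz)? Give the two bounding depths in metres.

Compute the density gradient over each adjacent pair:
  39–192 m: Δρ/Δz = 1.11/153 = 7.3 × 10⁻³ kg m⁻⁴
  192–212 m: Δρ/Δz = 0.41/20 = 0.020 kg m⁻⁴
  212–232 m: Δρ/Δz = 0.03/20 = 1.5 × 10⁻³ kg m⁻⁴
  232–243 m: Δρ/Δz = 0.06/11 = 5.5 × 10⁻³ kg m⁻⁴
The largest gradient is in the 192–212 m interval — the pycnocline.

192–212 m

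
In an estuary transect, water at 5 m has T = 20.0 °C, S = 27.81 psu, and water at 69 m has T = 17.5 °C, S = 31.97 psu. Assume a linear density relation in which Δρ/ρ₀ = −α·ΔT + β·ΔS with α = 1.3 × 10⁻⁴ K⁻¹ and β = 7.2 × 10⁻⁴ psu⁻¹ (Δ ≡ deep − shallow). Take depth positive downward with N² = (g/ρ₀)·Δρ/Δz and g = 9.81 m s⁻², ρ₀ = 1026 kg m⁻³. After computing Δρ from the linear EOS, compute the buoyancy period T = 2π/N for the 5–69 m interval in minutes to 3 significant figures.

4.64 min

ΔT = -2.5 K, ΔS = +4.16 psu (deep − shallow).
Δρ/ρ₀ = −αΔT + βΔS = 3.25 × 10⁻⁴ + 2.9952 × 10⁻³ = 3.3202 × 10⁻³, so Δρ ≈ 3.407 kg m⁻³.
N² = (g/ρ₀)·Δρ/Δz = g·(Δρ/ρ₀)/Δz = 9.81 × 3.3202 × 10⁻³ / 64 = 5.0892 × 10⁻⁴ s⁻².
N = √(5.0892 × 10⁻⁴) = 0.022559 rad s⁻¹ → T = 2π/N = 278.52 s = 4.6420 min ≈ 4.64 min.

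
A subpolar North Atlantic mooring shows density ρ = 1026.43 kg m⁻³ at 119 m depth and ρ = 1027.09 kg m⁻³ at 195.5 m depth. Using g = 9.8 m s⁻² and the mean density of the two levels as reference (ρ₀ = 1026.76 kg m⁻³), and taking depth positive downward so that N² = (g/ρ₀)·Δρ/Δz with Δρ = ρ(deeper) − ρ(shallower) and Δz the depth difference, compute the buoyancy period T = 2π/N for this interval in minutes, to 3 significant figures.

11.5 min

Δρ = 1027.09 − 1026.43 = 0.66 kg m⁻³ over Δz = 195.5 − 119 = 76.5 m.
N² = (9.8/1026.76) × (0.66/76.5) = 8.2345 × 10⁻⁵ s⁻².
N = √(8.2345 × 10⁻⁵) = 9.0744 × 10⁻³ rad s⁻¹, so T = 2π/N = 692.41 s = 11.540 min ≈ 11.5 min.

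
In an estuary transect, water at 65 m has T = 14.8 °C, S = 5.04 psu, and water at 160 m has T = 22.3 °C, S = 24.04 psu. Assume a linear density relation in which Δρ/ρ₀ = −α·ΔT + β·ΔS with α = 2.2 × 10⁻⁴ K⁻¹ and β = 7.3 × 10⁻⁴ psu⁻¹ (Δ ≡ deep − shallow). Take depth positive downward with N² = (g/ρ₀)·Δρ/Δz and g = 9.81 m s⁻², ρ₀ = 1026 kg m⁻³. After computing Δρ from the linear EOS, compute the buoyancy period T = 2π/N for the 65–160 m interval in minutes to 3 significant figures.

2.95 min

ΔT = +7.5 K, ΔS = +19.00 psu (deep − shallow).
Δρ/ρ₀ = −αΔT + βΔS = -1.65 × 10⁻³ + 0.01387 = 0.01222, so Δρ ≈ 12.54 kg m⁻³.
N² = (g/ρ₀)·Δρ/Δz = g·(Δρ/ρ₀)/Δz = 9.81 × 0.01222 / 95 = 1.2619 × 10⁻³ s⁻².
N = √(1.2619 × 10⁻³) = 0.035523 rad s⁻¹ → T = 2π/N = 176.88 s = 2.9480 min ≈ 2.95 min.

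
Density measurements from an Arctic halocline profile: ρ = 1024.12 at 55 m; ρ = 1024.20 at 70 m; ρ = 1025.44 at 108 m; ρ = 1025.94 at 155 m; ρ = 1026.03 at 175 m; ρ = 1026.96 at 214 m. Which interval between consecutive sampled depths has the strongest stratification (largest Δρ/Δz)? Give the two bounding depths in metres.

Compute the density gradient over each adjacent pair:
  55–70 m: Δρ/Δz = 0.08/15 = 5.3 × 10⁻³ kg m⁻⁴
  70–108 m: Δρ/Δz = 1.24/38 = 0.033 kg m⁻⁴
  108–155 m: Δρ/Δz = 0.50/47 = 0.011 kg m⁻⁴
  155–175 m: Δρ/Δz = 0.09/20 = 4.5 × 10⁻³ kg m⁻⁴
  175–214 m: Δρ/Δz = 0.93/39 = 0.024 kg m⁻⁴
The largest gradient is in the 70–108 m interval — the pycnocline.

70–108 m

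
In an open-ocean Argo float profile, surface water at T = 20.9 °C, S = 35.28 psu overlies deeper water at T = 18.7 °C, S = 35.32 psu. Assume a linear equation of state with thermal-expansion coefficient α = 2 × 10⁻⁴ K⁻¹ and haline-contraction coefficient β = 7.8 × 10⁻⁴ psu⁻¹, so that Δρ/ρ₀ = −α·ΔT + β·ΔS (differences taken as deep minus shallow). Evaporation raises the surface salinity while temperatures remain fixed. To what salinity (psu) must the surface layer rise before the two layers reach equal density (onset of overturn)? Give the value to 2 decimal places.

Neutral buoyancy requires −α(T_deep − T_surf) + β(S_deep − S_surf′) = 0.
S_surf′ = S_deep − (α/β)·ΔT = 35.32 − (2 × 10⁻⁴/7.8 × 10⁻⁴)·(-2.2) = 35.8841 psu.
Increase required: 35.8841 − 35.28 = 0.6041 psu.

35.88 psu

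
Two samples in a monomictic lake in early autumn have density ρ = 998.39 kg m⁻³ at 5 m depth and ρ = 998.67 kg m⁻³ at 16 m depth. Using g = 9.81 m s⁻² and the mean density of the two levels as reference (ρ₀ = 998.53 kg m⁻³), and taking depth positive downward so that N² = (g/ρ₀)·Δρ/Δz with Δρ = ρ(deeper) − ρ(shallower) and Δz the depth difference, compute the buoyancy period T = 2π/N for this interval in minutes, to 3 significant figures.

Δρ = 998.67 − 998.39 = 0.28 kg m⁻³ over Δz = 16 − 5 = 11 m.
N² = (9.81/998.53) × (0.28/11) = 2.5008 × 10⁻⁴ s⁻².
N = √(2.5008 × 10⁻⁴) = 0.015814 rad s⁻¹, so T = 2π/N = 397.32 s = 6.6220 min ≈ 6.62 min.

6.62 min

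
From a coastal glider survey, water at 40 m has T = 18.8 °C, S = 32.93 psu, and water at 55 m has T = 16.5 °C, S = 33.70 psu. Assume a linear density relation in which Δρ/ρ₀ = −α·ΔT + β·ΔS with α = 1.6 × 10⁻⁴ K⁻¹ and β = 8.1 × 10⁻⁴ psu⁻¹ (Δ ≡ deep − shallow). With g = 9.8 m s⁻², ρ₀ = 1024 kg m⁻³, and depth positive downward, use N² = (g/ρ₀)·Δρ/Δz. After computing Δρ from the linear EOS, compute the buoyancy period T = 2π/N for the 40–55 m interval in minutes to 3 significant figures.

ΔT = -2.3 K, ΔS = +0.77 psu (deep − shallow).
Δρ/ρ₀ = −αΔT + βΔS = 3.68 × 10⁻⁴ + 6.237 × 10⁻⁴ = 9.917 × 10⁻⁴, so Δρ ≈ 1.016 kg m⁻³.
N² = (g/ρ₀)·Δρ/Δz = g·(Δρ/ρ₀)/Δz = 9.8 × 9.917 × 10⁻⁴ / 15 = 6.4791 × 10⁻⁴ s⁻².
N = √(6.4791 × 10⁻⁴) = 0.025454 rad s⁻¹ → T = 2π/N = 246.84 s = 4.1140 min ≈ 4.11 min.

4.11 min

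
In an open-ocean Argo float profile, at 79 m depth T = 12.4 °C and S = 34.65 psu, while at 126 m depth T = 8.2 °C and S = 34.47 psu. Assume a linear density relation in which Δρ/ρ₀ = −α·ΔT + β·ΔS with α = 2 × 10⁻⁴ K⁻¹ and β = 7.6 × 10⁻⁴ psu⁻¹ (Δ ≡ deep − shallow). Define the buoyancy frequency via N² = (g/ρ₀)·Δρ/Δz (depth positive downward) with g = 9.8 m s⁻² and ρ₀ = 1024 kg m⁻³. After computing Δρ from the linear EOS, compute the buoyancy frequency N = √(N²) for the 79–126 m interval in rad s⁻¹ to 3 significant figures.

0.0121 rad s⁻¹

ΔT = -4.2 K, ΔS = -0.18 psu (deep − shallow).
Δρ/ρ₀ = −αΔT + βΔS = 8.40 × 10⁻⁴ − 1.368 × 10⁻⁴ = 7.032 × 10⁻⁴, so Δρ ≈ 0.7201 kg m⁻³.
N² = (g/ρ₀)·Δρ/Δz = g·(Δρ/ρ₀)/Δz = 9.8 × 7.032 × 10⁻⁴ / 47 = 1.4662 × 10⁻⁴ s⁻².
N = √(1.4662 × 10⁻⁴) = 0.012109 rad s⁻¹ ≈ 0.0121 rad s⁻¹.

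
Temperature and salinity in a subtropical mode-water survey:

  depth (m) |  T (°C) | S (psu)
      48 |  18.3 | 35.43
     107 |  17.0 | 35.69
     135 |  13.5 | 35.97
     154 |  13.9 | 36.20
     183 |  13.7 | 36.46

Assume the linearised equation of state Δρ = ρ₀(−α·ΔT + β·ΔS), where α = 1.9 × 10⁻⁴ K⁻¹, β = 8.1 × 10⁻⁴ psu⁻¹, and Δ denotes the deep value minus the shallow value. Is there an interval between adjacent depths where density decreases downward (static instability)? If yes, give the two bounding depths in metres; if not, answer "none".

Evaluate Δρ/ρ₀ = −αΔT + βΔS across each adjacent pair:
  48–107 m: −αΔT+βΔS = −(1.9 × 10⁻⁴)(-1.3)+(8.1 × 10⁻⁴)(+0.26) = 4.6 × 10⁻⁴ → stable
  107–135 m: −αΔT+βΔS = −(1.9 × 10⁻⁴)(-3.5)+(8.1 × 10⁻⁴)(+0.28) = 8.9 × 10⁻⁴ → stable
  135–154 m: −αΔT+βΔS = −(1.9 × 10⁻⁴)(+0.4)+(8.1 × 10⁻⁴)(+0.23) = 1.1 × 10⁻⁴ → stable
  154–183 m: −αΔT+βΔS = −(1.9 × 10⁻⁴)(-0.2)+(8.1 × 10⁻⁴)(+0.26) = 2.5 × 10⁻⁴ → stable
Every interval has Δρ > 0: the column is stably stratified throughout.

none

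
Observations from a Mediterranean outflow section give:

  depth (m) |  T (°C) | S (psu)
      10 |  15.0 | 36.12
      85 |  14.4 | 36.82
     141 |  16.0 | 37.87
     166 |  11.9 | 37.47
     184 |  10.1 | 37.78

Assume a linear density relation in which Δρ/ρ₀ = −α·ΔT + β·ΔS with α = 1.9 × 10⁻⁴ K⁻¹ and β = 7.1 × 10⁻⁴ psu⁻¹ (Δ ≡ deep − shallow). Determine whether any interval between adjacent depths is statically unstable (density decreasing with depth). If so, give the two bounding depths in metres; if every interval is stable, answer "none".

none

Evaluate Δρ/ρ₀ = −αΔT + βΔS across each adjacent pair:
  10–85 m: −αΔT+βΔS = −(1.9 × 10⁻⁴)(-0.6)+(7.1 × 10⁻⁴)(+0.70) = 6.1 × 10⁻⁴ → stable
  85–141 m: −αΔT+βΔS = −(1.9 × 10⁻⁴)(+1.6)+(7.1 × 10⁻⁴)(+1.05) = 4.4 × 10⁻⁴ → stable
  141–166 m: −αΔT+βΔS = −(1.9 × 10⁻⁴)(-4.1)+(7.1 × 10⁻⁴)(-0.40) = 4.9 × 10⁻⁴ → stable
  166–184 m: −αΔT+βΔS = −(1.9 × 10⁻⁴)(-1.8)+(7.1 × 10⁻⁴)(+0.31) = 5.6 × 10⁻⁴ → stable
Every interval has Δρ > 0: the column is stably stratified throughout.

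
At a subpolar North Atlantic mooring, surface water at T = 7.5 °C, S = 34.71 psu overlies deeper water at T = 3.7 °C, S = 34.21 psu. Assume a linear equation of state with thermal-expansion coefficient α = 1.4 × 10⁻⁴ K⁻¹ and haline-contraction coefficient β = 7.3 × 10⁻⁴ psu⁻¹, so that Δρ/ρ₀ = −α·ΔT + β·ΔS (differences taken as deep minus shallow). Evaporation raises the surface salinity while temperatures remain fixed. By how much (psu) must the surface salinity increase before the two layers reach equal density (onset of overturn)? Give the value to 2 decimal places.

0.23 psu

Neutral buoyancy requires −α(T_deep − T_surf) + β(S_deep − S_surf′) = 0.
S_surf′ = S_deep − (α/β)·ΔT = 34.21 − (1.4 × 10⁻⁴/7.3 × 10⁻⁴)·(-3.8) = 34.9388 psu.
Increase required: 34.9388 − 34.71 = 0.2288 psu.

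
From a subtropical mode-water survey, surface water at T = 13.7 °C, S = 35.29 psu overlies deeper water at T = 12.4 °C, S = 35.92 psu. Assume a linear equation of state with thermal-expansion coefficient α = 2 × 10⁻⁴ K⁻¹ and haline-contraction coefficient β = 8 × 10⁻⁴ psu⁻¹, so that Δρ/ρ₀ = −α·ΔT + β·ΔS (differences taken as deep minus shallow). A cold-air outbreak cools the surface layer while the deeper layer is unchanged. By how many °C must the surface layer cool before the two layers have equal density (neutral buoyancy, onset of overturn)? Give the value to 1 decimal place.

3.8 °C

Neutral buoyancy requires Δρ = 0, i.e. −α(T_deep − T_surf′) + β(S_deep − S_surf) = 0.
T_surf′ = T_deep − (β/α)·ΔS = 12.4 − (8 × 10⁻⁴/2 × 10⁻⁴)·(+0.63) = 9.880 °C.
Cooling required: 13.7 − (9.880) = 3.820 °C.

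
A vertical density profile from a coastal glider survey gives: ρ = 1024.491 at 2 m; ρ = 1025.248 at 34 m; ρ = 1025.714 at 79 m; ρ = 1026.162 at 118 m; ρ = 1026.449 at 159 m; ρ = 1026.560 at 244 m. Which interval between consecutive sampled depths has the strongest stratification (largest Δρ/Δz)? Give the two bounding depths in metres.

2–34 m

Compute the density gradient over each adjacent pair:
  2–34 m: Δρ/Δz = 0.757/32 = 0.024 kg m⁻⁴
  34–79 m: Δρ/Δz = 0.466/45 = 0.010 kg m⁻⁴
  79–118 m: Δρ/Δz = 0.448/39 = 0.011 kg m⁻⁴
  118–159 m: Δρ/Δz = 0.287/41 = 7.0 × 10⁻³ kg m⁻⁴
  159–244 m: Δρ/Δz = 0.111/85 = 1.3 × 10⁻³ kg m⁻⁴
The largest gradient is in the 2–34 m interval — the pycnocline.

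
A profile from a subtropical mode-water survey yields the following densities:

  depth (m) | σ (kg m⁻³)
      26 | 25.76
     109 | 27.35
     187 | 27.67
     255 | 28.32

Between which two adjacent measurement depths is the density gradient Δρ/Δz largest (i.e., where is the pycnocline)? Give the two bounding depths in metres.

Compute the density gradient over each adjacent pair:
  26–109 m: Δρ/Δz = 1.59/83 = 0.019 kg m⁻⁴
  109–187 m: Δρ/Δz = 0.32/78 = 4.1 × 10⁻³ kg m⁻⁴
  187–255 m: Δρ/Δz = 0.65/68 = 9.6 × 10⁻³ kg m⁻⁴
The largest gradient is in the 26–109 m interval — the pycnocline.

26–109 m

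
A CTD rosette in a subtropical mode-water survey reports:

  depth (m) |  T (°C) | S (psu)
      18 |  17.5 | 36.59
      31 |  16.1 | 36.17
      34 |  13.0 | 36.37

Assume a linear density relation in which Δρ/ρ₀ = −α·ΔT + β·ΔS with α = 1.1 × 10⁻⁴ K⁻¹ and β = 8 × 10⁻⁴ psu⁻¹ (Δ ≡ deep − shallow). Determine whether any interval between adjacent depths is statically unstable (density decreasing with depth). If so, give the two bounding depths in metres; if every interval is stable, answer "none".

Evaluate Δρ/ρ₀ = −αΔT + βΔS across each adjacent pair:
  18–31 m: −αΔT+βΔS = −(1.1 × 10⁻⁴)(-1.4)+(8 × 10⁻⁴)(-0.42) = -1.8 × 10⁻⁴ → UNSTABLE
  31–34 m: −αΔT+βΔS = −(1.1 × 10⁻⁴)(-3.1)+(8 × 10⁻⁴)(+0.20) = 5.0 × 10⁻⁴ → stable
The 18–31 m interval has Δρ < 0: lighter water underlies denser water.

18–31 m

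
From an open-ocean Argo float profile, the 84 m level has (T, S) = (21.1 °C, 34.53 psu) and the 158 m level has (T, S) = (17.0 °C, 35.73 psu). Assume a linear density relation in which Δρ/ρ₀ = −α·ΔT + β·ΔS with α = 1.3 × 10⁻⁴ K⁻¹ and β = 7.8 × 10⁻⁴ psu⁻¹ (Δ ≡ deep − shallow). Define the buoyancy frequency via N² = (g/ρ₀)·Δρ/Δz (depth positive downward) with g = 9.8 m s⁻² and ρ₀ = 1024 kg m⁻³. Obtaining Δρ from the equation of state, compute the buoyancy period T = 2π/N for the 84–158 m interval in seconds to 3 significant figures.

450 s

ΔT = -4.1 K, ΔS = +1.20 psu (deep − shallow).
Δρ/ρ₀ = −αΔT + βΔS = 5.33 × 10⁻⁴ + 9.36 × 10⁻⁴ = 1.469 × 10⁻³, so Δρ ≈ 1.504 kg m⁻³.
N² = (g/ρ₀)·Δρ/Δz = g·(Δρ/ρ₀)/Δz = 9.8 × 1.469 × 10⁻³ / 74 = 1.9454 × 10⁻⁴ s⁻².
N = √(1.9454 × 10⁻⁴) = 0.013948 rad s⁻¹ → T = 2π/N = 450.47 s ≈ 450 s.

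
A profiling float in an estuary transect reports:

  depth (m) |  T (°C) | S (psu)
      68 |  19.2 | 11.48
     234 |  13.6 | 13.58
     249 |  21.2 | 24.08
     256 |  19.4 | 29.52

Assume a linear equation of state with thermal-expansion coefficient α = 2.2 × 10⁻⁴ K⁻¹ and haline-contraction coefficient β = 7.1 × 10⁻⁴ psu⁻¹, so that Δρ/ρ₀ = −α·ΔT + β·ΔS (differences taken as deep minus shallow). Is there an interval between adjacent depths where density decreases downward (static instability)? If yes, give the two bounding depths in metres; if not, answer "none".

Evaluate Δρ/ρ₀ = −αΔT + βΔS across each adjacent pair:
  68–234 m: −αΔT+βΔS = −(2.2 × 10⁻⁴)(-5.6)+(7.1 × 10⁻⁴)(+2.10) = 2.7 × 10⁻³ → stable
  234–249 m: −αΔT+βΔS = −(2.2 × 10⁻⁴)(+7.6)+(7.1 × 10⁻⁴)(+10.50) = 5.8 × 10⁻³ → stable
  249–256 m: −αΔT+βΔS = −(2.2 × 10⁻⁴)(-1.8)+(7.1 × 10⁻⁴)(+5.44) = 4.3 × 10⁻³ → stable
Every interval has Δρ > 0: the column is stably stratified throughout.

none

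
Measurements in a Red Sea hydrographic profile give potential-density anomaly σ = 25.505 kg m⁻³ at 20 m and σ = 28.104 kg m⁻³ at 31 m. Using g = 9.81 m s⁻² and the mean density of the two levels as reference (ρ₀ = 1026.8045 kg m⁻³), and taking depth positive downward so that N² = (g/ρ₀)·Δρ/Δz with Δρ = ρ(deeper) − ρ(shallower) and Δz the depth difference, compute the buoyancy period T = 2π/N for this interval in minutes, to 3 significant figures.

Δρ = 1028.104 − 1025.505 = 2.599 kg m⁻³ over Δz = 31 − 20 = 11 m.
N² = (9.81/1026.8045) × (2.599/11) = 2.2573 × 10⁻³ s⁻².
N = √(2.2573 × 10⁻³) = 0.047511 rad s⁻¹, so T = 2π/N = 132.25 s = 2.2042 min ≈ 2.20 min.

2.20 min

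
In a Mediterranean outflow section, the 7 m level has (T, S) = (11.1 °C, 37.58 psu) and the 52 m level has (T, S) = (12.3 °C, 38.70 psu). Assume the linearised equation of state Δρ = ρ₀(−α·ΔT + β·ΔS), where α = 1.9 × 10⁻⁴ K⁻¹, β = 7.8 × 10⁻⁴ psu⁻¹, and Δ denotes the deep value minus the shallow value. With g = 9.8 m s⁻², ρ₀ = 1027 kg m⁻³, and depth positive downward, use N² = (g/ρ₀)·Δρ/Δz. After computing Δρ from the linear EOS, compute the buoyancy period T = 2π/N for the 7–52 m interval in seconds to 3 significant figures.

530 s

ΔT = +1.2 K, ΔS = +1.12 psu (deep − shallow).
Δρ/ρ₀ = −αΔT + βΔS = -2.28 × 10⁻⁴ + 8.736 × 10⁻⁴ = 6.456 × 10⁻⁴, so Δρ ≈ 0.6630 kg m⁻³.
N² = (g/ρ₀)·Δρ/Δz = g·(Δρ/ρ₀)/Δz = 9.8 × 6.456 × 10⁻⁴ / 45 = 1.4060 × 10⁻⁴ s⁻².
N = √(1.4060 × 10⁻⁴) = 0.011857 rad s⁻¹ → T = 2π/N = 529.91 s ≈ 530 s.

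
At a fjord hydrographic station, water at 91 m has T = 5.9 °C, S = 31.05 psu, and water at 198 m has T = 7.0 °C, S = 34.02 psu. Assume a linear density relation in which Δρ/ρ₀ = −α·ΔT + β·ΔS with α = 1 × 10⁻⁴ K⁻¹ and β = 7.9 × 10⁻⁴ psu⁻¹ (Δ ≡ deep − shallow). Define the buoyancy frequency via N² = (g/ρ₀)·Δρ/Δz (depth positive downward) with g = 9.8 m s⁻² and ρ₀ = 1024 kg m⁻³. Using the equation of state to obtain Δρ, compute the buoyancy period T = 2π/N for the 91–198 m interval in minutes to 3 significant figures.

7.32 min

ΔT = +1.1 K, ΔS = +2.97 psu (deep − shallow).
Δρ/ρ₀ = −αΔT + βΔS = -1.10 × 10⁻⁴ + 2.3463 × 10⁻³ = 2.2363 × 10⁻³, so Δρ ≈ 2.290 kg m⁻³.
N² = (g/ρ₀)·Δρ/Δz = g·(Δρ/ρ₀)/Δz = 9.8 × 2.2363 × 10⁻³ / 107 = 2.0482 × 10⁻⁴ s⁻².
N = √(2.0482 × 10⁻⁴) = 0.014312 rad s⁻¹ → T = 2π/N = 439.02 s = 7.3170 min ≈ 7.32 min.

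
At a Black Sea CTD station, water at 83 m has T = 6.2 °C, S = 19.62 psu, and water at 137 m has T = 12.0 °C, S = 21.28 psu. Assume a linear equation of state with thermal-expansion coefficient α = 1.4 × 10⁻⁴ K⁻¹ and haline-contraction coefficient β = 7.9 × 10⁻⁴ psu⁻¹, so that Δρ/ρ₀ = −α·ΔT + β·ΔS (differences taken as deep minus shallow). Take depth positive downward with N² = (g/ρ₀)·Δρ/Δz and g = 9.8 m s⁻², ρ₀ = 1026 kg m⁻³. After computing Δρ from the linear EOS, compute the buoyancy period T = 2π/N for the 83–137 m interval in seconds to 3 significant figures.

ΔT = +5.8 K, ΔS = +1.66 psu (deep − shallow).
Δρ/ρ₀ = −αΔT + βΔS = -8.12 × 10⁻⁴ + 1.3114 × 10⁻³ = 4.994 × 10⁻⁴, so Δρ ≈ 0.5124 kg m⁻³.
N² = (g/ρ₀)·Δρ/Δz = g·(Δρ/ρ₀)/Δz = 9.8 × 4.994 × 10⁻⁴ / 54 = 9.0632 × 10⁻⁵ s⁻².
N = √(9.0632 × 10⁻⁵) = 9.5201 × 10⁻³ rad s⁻¹ → T = 2π/N = 659.99 s ≈ 660 s.

660 s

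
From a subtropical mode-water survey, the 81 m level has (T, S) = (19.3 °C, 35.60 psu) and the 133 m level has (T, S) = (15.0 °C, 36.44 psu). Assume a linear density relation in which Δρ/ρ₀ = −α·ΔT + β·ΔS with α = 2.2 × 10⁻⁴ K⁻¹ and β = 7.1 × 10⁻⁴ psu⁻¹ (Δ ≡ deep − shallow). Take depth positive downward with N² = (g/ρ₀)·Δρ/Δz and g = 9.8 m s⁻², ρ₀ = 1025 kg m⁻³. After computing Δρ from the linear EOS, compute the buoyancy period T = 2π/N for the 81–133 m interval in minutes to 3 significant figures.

ΔT = -4.3 K, ΔS = +0.84 psu (deep − shallow).
Δρ/ρ₀ = −αΔT + βΔS = 9.46 × 10⁻⁴ + 5.964 × 10⁻⁴ = 1.5424 × 10⁻³, so Δρ ≈ 1.581 kg m⁻³.
N² = (g/ρ₀)·Δρ/Δz = g·(Δρ/ρ₀)/Δz = 9.8 × 1.5424 × 10⁻³ / 52 = 2.9068 × 10⁻⁴ s⁻².
N = √(2.9068 × 10⁻⁴) = 0.017049 rad s⁻¹ → T = 2π/N = 368.54 s = 6.1423 min ≈ 6.14 min.

6.14 min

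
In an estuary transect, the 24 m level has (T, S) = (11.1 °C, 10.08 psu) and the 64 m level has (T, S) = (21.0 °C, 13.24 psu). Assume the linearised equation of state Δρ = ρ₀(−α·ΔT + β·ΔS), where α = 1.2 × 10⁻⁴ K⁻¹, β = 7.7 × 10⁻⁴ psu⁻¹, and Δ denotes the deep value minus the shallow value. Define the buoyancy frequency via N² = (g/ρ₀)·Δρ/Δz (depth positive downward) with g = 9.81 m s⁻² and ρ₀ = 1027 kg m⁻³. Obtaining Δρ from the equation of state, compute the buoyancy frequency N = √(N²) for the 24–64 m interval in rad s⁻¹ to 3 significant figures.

0.0175 rad s⁻¹

ΔT = +9.9 K, ΔS = +3.16 psu (deep − shallow).
Δρ/ρ₀ = −αΔT + βΔS = -1.188 × 10⁻³ + 2.4332 × 10⁻³ = 1.2452 × 10⁻³, so Δρ ≈ 1.279 kg m⁻³.
N² = (g/ρ₀)·Δρ/Δz = g·(Δρ/ρ₀)/Δz = 9.81 × 1.2452 × 10⁻³ / 40 = 3.0539 × 10⁻⁴ s⁻².
N = √(3.0539 × 10⁻⁴) = 0.017475 rad s⁻¹ ≈ 0.0175 rad s⁻¹.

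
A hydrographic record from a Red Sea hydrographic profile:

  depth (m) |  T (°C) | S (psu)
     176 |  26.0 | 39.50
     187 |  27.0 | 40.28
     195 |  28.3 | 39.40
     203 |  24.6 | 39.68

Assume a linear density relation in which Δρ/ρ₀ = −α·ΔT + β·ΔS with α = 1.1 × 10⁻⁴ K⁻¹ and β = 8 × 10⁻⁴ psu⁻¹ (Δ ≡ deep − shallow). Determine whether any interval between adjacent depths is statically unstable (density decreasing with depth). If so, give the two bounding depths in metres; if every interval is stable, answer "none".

187–195 m

Evaluate Δρ/ρ₀ = −αΔT + βΔS across each adjacent pair:
  176–187 m: −αΔT+βΔS = −(1.1 × 10⁻⁴)(+1.0)+(8 × 10⁻⁴)(+0.78) = 5.1 × 10⁻⁴ → stable
  187–195 m: −αΔT+βΔS = −(1.1 × 10⁻⁴)(+1.3)+(8 × 10⁻⁴)(-0.88) = -8.5 × 10⁻⁴ → UNSTABLE
  195–203 m: −αΔT+βΔS = −(1.1 × 10⁻⁴)(-3.7)+(8 × 10⁻⁴)(+0.28) = 6.3 × 10⁻⁴ → stable
The 187–195 m interval has Δρ < 0: lighter water underlies denser water.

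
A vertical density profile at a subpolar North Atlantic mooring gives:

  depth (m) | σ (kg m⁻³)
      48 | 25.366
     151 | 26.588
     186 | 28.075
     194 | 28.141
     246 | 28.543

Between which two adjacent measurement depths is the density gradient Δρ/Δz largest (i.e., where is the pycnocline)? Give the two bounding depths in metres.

Compute the density gradient over each adjacent pair:
  48–151 m: Δρ/Δz = 1.222/103 = 0.012 kg m⁻⁴
  151–186 m: Δρ/Δz = 1.487/35 = 0.042 kg m⁻⁴
  186–194 m: Δρ/Δz = 0.066/8 = 8.3 × 10⁻³ kg m⁻⁴
  194–246 m: Δρ/Δz = 0.402/52 = 7.7 × 10⁻³ kg m⁻⁴
The largest gradient is in the 151–186 m interval — the pycnocline.

151–186 m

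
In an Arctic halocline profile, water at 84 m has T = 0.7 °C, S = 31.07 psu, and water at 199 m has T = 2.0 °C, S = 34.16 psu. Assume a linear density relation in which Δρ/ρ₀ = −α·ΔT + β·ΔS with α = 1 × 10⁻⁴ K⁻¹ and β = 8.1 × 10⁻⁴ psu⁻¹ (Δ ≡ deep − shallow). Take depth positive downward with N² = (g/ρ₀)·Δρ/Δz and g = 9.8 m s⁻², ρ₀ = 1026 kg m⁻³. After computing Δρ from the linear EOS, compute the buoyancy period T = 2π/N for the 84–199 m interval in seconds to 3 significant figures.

442 s

ΔT = +1.3 K, ΔS = +3.09 psu (deep − shallow).
Δρ/ρ₀ = −αΔT + βΔS = -1.30 × 10⁻⁴ + 2.5029 × 10⁻³ = 2.3729 × 10⁻³, so Δρ ≈ 2.435 kg m⁻³.
N² = (g/ρ₀)·Δρ/Δz = g·(Δρ/ρ₀)/Δz = 9.8 × 2.3729 × 10⁻³ / 115 = 2.0221 × 10⁻⁴ s⁻².
N = √(2.0221 × 10⁻⁴) = 0.014220 rad s⁻¹ → T = 2π/N = 441.86 s ≈ 442 s.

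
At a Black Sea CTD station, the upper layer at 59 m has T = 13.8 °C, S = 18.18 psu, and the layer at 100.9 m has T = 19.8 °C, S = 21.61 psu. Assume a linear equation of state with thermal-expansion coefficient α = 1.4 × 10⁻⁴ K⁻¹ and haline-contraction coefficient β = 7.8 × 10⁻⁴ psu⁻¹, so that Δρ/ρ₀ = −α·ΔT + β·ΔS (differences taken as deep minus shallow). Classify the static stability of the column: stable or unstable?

ΔT = 19.8 − 13.8 = +6.0 K and ΔS = 21.61 − 18.18 = +3.43 psu (deep − shallow).
−αΔT = -8.40 × 10⁻⁴; βΔS = 2.6754 × 10⁻³; sum Δρ/ρ₀ = 1.8354 × 10⁻³.
Δρ/ρ₀ > 0, so Δρ > 0: deeper water is denser → statically stable.

stable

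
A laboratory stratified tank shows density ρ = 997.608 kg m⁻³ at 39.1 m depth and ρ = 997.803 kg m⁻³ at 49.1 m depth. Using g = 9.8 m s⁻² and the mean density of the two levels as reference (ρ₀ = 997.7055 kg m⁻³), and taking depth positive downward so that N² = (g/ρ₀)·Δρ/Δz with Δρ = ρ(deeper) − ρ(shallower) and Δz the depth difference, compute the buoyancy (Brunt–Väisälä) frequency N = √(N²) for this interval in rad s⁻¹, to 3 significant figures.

Δρ = 997.803 − 997.608 = 0.195 kg m⁻³ over Δz = 49.1 − 39.1 = 10 m.
N² = (9.8/997.7055) × (0.195/10) = 1.9154 × 10⁻⁴ s⁻².
N = √(1.9154 × 10⁻⁴) = 0.013840 rad s⁻¹ ≈ 0.0138 rad s⁻¹.
Since Δρ > 0 the layer is stably stratified.

0.0138 rad s⁻¹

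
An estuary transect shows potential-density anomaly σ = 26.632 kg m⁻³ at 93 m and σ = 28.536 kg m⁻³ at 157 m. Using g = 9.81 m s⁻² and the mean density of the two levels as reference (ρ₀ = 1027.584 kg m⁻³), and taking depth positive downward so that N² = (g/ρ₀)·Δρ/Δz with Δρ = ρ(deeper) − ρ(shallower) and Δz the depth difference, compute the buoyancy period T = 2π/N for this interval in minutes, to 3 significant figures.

Δρ = 1028.536 − 1026.632 = 1.904 kg m⁻³ over Δz = 157 − 93 = 64 m.
N² = (9.81/1027.584) × (1.904/64) = 2.8401 × 10⁻⁴ s⁻².
N = √(2.8401 × 10⁻⁴) = 0.016853 rad s⁻¹, so T = 2π/N = 372.82 s = 6.2137 min ≈ 6.21 min.
A positive N² confirms static stability across the interval.

6.21 min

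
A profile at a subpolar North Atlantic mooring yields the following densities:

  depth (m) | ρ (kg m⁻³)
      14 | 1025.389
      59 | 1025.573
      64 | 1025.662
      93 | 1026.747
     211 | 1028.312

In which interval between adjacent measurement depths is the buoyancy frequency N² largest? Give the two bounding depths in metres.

Compute the density gradient over each adjacent pair:
  14–59 m: Δρ/Δz = 0.184/45 = 4.1 × 10⁻³ kg m⁻⁴
  59–64 m: Δρ/Δz = 0.089/5 = 0.018 kg m⁻⁴
  64–93 m: Δρ/Δz = 1.085/29 = 0.037 kg m⁻⁴
  93–211 m: Δρ/Δz = 1.565/118 = 0.013 kg m⁻⁴
The largest gradient is in the 64–93 m interval — the pycnocline.

64–93 m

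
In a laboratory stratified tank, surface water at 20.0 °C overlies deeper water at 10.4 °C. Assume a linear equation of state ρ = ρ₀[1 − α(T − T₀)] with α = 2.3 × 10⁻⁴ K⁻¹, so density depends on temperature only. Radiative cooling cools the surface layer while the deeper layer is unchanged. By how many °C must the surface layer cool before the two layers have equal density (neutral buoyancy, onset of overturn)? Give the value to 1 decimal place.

9.6 °C

With temperature the only control, equal density requires T_surf′ = T_deep.
T_surf′ = 10.4 °C.
Cooling required: 20.0 − 10.4 = 9.6 °C.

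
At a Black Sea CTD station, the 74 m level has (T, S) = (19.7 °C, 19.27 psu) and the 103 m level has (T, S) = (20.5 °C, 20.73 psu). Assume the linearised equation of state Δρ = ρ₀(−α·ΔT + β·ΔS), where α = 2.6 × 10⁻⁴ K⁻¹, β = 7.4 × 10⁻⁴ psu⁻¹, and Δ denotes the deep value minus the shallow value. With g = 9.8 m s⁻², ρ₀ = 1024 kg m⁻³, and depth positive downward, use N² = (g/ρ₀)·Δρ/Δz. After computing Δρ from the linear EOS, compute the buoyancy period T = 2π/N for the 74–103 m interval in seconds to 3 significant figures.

366 s

ΔT = +0.8 K, ΔS = +1.46 psu (deep − shallow).
Δρ/ρ₀ = −αΔT + βΔS = -2.08 × 10⁻⁴ + 1.0804 × 10⁻³ = 8.724 × 10⁻⁴, so Δρ ≈ 0.8933 kg m⁻³.
N² = (g/ρ₀)·Δρ/Δz = g·(Δρ/ρ₀)/Δz = 9.8 × 8.724 × 10⁻⁴ / 29 = 2.9481 × 10⁻⁴ s⁻².
N = √(2.9481 × 10⁻⁴) = 0.017170 rad s⁻¹ → T = 2π/N = 365.94 s ≈ 366 s.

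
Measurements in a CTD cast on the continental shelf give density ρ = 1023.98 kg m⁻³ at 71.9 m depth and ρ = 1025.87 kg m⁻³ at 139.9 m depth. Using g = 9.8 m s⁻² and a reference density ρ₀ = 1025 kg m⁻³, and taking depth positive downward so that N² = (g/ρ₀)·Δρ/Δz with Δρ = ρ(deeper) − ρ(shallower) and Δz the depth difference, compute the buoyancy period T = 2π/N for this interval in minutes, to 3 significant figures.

Δρ = 1025.87 − 1023.98 = 1.89 kg m⁻³ over Δz = 139.9 − 71.9 = 68 m.
N² = (9.8/1025) × (1.89/68) = 2.6574 × 10⁻⁴ s⁻².
N = √(2.6574 × 10⁻⁴) = 0.016302 rad s⁻¹, so T = 2π/N = 385.42 s = 6.4237 min ≈ 6.42 min.

6.42 min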